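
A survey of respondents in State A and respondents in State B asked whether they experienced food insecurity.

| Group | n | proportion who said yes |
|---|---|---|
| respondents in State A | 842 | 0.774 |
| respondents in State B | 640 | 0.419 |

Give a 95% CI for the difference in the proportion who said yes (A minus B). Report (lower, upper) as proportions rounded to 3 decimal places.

(0.307, 0.403)

Each SE is √(p̂(1−p̂)/n): √(0.7740·0.2260/842) = 0.01441 and √(0.4190·0.5810/640) = 0.01950.
SE(p̂₁ − p̂₂) = √(SE₁² + SE₂²) = √(0.0002076481 + 0.00038025) = 0.02425, since the two samples are independent.
At 95% confidence z* = 1.960; margin = 1.960 × 0.02425 = 0.04753.
The difference is 0.7740 − 0.4190 = 0.3550, so the interval is 0.3550 ± 0.04753 = (0.307, 0.403).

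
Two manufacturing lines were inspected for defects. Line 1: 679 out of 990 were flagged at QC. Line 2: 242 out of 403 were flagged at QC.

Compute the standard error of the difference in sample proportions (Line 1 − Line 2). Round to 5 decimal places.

0.02851

Sample proportions: 679/990 = 0.6859, 242/403 = 0.6005.
Each SE is √(p̂(1−p̂)/n): √(0.6859·0.3141/990) = 0.01475 and √(0.6005·0.3995/403) = 0.02440.
SE(p̂₁ − p̂₂) = √(SE₁² + SE₂²) = √(0.0002175625 + 0.00059536) = 0.02851, since the two samples are independent.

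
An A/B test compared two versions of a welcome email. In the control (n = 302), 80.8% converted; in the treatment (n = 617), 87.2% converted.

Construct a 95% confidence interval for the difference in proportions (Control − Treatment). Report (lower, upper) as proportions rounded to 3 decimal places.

Each SE is √(p̂(1−p̂)/n): √(0.8080·0.1920/302) = 0.02266 and √(0.8720·0.1280/617) = 0.01345.
SE(p̂₁ − p̂₂) = √(SE₁² + SE₂²) = √(0.0005134756 + 0.0001809025) = 0.02635, since the two samples are independent.
At 95% confidence z* = 1.960; margin = 1.960 × 0.02635 = 0.05165.
The difference is 0.8080 − 0.8720 = -0.0640, so the interval is -0.0640 ± 0.05165 = (-0.116, -0.012).

(-0.116, -0.012)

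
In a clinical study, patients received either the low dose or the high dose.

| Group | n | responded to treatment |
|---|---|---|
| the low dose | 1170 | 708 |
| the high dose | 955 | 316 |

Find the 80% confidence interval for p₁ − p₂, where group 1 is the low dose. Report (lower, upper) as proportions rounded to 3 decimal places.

First, p̂₁ = 708/1170 = 0.6051; p̂₂ = 316/955 = 0.3309.
The two standard errors are √(0.6051×0.3949/1170) = 0.01429 and √(0.3309×0.6691/955) = 0.01523.
Because the samples are independent, SE_diff = √(0.01429² + 0.01523²) = 0.02088.
Using z* = 1.282 for 80%, ME = 1.282 × 0.02088 = 0.02677.
p̂₁ − p̂₂ = 0.2742; interval 0.2742 ± 0.02677 gives (0.247, 0.301).

(0.247, 0.301)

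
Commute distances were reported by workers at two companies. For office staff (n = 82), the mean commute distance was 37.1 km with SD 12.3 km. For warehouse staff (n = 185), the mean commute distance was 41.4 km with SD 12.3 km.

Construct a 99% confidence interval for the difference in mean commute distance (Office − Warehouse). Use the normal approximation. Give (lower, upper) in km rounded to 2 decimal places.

(-8.50, -0.10)

SE₁ = s₁/√n₁ = 12.3/√82 = 1.3583; SE₂ = 12.3/√185 = 0.9043.
Independent samples, unequal variances: SE_diff = √(SE₁² + SE₂²) = √(1.84497889 + 0.81775849) = 1.6318.
z* = 2.576, so margin of error = 2.576 × 1.6318 = 4.2035.
Difference in means = 37.1 − 41.4 = -4.3000.
-4.3000 ± 4.2035 → (-8.50, -0.10).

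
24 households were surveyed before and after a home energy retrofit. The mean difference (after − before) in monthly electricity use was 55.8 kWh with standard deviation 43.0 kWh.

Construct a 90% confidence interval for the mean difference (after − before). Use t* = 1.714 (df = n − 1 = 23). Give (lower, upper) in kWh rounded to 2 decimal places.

(40.76, 70.84)

This is a matched-pairs design, so SE = s_d/√n = 43.0/√24 = 8.7773.
Margin = 1.714 × 8.7773 = 15.0443; the interval is 55.8 ± 15.0443 = (40.76, 70.84).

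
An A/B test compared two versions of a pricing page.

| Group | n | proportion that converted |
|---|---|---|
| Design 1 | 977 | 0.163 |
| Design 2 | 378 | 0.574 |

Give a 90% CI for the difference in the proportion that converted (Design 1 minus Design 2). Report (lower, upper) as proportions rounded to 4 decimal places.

(-0.4571, -0.3649)

The two standard errors are √(0.1630×0.8370/977) = 0.01182 and √(0.5740×0.4260/378) = 0.02543.
Because the samples are independent, SE_diff = √(0.01182² + 0.02543²) = 0.02804.
Using z* = 1.645 for 90%, ME = 1.645 × 0.02804 = 0.04613.
p̂₁ − p̂₂ = -0.4110; interval -0.4110 ± 0.04613 gives (-0.4571, -0.3649).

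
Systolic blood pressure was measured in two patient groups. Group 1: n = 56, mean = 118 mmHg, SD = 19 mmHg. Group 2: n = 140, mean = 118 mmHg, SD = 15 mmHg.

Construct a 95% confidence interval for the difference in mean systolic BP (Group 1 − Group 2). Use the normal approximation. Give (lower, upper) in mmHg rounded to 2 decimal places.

Standard errors of each mean: 19/√56 = 2.5390 and 15/√140 = 1.2677.
SE(x̄₁ − x̄₂) = √(2.5390² + 1.2677²) = 2.8379 for independent samples with unequal variances.
With z* = 1.960, the margin is 1.960 × 2.8379 = 5.5623.
x̄₁ − x̄₂ = 118 − 118 = 0.0000; the interval is 0.0000 ± 5.5623 = (-5.56, 5.56).

(-5.56, 5.56)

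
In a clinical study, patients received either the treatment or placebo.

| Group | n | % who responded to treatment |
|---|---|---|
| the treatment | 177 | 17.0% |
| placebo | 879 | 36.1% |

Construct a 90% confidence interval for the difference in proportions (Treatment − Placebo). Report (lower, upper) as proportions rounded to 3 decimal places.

(-0.245, -0.137)

Each SE is √(p̂(1−p̂)/n): √(0.1700·0.8300/177) = 0.02823 and √(0.3610·0.6390/879) = 0.01620.
SE(p̂₁ − p̂₂) = √(SE₁² + SE₂²) = √(0.0007969329 + 0.00026244) = 0.03255, since the two samples are independent.
At 90% confidence z* = 1.645; margin = 1.645 × 0.03255 = 0.05354.
The difference is 0.1700 − 0.3610 = -0.1910, so the interval is -0.1910 ± 0.05354 = (-0.245, -0.137).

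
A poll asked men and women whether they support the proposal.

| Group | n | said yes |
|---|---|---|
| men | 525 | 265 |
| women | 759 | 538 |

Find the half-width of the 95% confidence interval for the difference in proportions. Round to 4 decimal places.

0.0536

Sample proportions: 265/525 = 0.5048, 538/759 = 0.7088.
Each SE is √(p̂(1−p̂)/n): √(0.5048·0.4952/525) = 0.02182 and √(0.7088·0.2912/759) = 0.01649.
SE(p̂₁ − p̂₂) = √(SE₁² + SE₂²) = √(0.0004761124 + 0.0002719201) = 0.02735, since the two samples are independent.
At 95% confidence z* = 1.960; margin = 1.960 × 0.02735 = 0.05361.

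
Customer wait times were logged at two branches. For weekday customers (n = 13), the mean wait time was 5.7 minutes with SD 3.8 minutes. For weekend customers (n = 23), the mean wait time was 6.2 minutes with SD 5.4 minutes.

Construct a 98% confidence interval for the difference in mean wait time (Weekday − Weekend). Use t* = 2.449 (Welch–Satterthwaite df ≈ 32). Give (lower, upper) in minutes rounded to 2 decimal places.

(-4.28, 3.28)

Per-group SEs: s₁/√n₁ = 3.8/√13 = 1.0539, s₂/√n₂ = 5.4/√23 = 1.1260.
Unpooled SE of the difference: √(1.11070521 + 1.267876) = 1.5423.
Margin of error = t* · SE = 2.449 × 1.5423 = 3.7771.
x̄₁ − x̄₂ = 5.7 − 6.2 = -0.5000.
CI: -0.5000 ± 3.7771 = (-4.28, 3.28).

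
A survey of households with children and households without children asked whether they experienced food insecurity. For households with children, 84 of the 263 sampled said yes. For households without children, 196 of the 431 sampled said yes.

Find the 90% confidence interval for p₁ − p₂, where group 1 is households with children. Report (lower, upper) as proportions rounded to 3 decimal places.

p̂₁ = 84/263 = 0.3194 and p̂₂ = 196/431 = 0.4548.
SE₁ = √(p̂₁(1−p̂₁)/n₁) = √(0.3194·0.6806/263) = 0.02875; SE₂ = √(0.4548·0.5452/431) = 0.02399.
Independent samples: SE of the difference = √(SE₁² + SE₂²) = √(0.0008265625 + 0.0005755201) = 0.03744.
z* for 90% confidence is 1.645, so the margin of error is 1.645 × 0.03744 = 0.06159.
Point estimate p̂₁ − p̂₂ = 0.3194 − 0.4548 = -0.1354.
-0.1354 ± 0.06159 → (-0.197, -0.074).

(-0.197, -0.074)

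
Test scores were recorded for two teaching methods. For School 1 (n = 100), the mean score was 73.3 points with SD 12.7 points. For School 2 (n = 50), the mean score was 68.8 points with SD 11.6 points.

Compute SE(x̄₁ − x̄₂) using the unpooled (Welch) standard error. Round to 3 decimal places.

2.075

SE₁ = s₁/√n₁ = 12.7/√100 = 1.2700; SE₂ = 11.6/√50 = 1.6405.
Independent samples, unequal variances: SE_diff = √(SE₁² + SE₂²) = √(1.6129 + 2.69124025) = 2.0746.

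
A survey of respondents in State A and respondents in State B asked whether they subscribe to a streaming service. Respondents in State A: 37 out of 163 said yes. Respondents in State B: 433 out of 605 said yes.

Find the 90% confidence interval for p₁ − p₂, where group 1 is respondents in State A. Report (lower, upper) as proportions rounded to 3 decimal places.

(-0.551, -0.427)

First, p̂₁ = 37/163 = 0.2270; p̂₂ = 433/605 = 0.7157.
The two standard errors are √(0.2270×0.7730/163) = 0.03281 and √(0.7157×0.2843/605) = 0.01834.
Because the samples are independent, SE_diff = √(0.03281² + 0.01834²) = 0.03759.
Using z* = 1.645 for 90%, ME = 1.645 × 0.03759 = 0.06184.
p̂₁ − p̂₂ = -0.4887; interval -0.4887 ± 0.06184 gives (-0.551, -0.427).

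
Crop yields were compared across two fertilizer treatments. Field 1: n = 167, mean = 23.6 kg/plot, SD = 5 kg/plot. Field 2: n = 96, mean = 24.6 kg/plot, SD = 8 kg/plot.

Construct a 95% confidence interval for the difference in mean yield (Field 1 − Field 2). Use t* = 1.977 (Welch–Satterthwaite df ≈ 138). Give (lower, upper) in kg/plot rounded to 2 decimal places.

Per-group SEs: s₁/√n₁ = 5/√167 = 0.3869, s₂/√n₂ = 8/√96 = 0.8165.
Unpooled SE of the difference: √(0.14969161 + 0.66667225) = 0.9035.
Margin of error = t* · SE = 1.977 × 0.9035 = 1.7862.
x̄₁ − x̄₂ = 23.6 − 24.6 = -1.0000.
CI: -1.0000 ± 1.7862 = (-2.79, 0.79).

(-2.79, 0.79)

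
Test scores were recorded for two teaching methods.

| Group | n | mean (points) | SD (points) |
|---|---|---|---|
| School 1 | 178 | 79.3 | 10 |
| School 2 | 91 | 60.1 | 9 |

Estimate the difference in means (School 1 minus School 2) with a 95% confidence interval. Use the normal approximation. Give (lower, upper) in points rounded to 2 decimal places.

Per-group SEs: s₁/√n₁ = 10/√178 = 0.7495, s₂/√n₂ = 9/√91 = 0.9435.
Unpooled SE of the difference: √(0.56175025 + 0.89019225) = 1.2050.
Margin of error = z* · SE = 1.960 × 1.2050 = 2.3618.
x̄₁ − x̄₂ = 79.3 − 60.1 = 19.2000.
CI: 19.2000 ± 2.3618 = (16.84, 21.56).

(16.84, 21.56)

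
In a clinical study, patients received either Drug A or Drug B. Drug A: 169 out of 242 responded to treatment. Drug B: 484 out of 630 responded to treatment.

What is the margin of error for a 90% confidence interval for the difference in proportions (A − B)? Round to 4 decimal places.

0.0559

Sample proportions: 169/242 = 0.6983, 484/630 = 0.7683.
Each SE is √(p̂(1−p̂)/n): √(0.6983·0.3017/242) = 0.02951 and √(0.7683·0.2317/630) = 0.01681.
SE(p̂₁ − p̂₂) = √(SE₁² + SE₂²) = √(0.0008708401 + 0.0002825761) = 0.03396, since the two samples are independent.
At 90% confidence z* = 1.645; margin = 1.645 × 0.03396 = 0.05586.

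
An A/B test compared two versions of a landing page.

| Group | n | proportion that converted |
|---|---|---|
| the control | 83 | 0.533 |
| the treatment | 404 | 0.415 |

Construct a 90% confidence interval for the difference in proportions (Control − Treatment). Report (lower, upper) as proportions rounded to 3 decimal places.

SE₁ = √(p̂₁(1−p̂₁)/n₁) = √(0.5330·0.4670/83) = 0.05476; SE₂ = √(0.4150·0.5850/404) = 0.02451.
Independent samples: SE of the difference = √(SE₁² + SE₂²) = √(0.0029986576 + 0.0006007401) = 0.05999.
z* for 90% confidence is 1.645, so the margin of error is 1.645 × 0.05999 = 0.09868.
Point estimate p̂₁ − p̂₂ = 0.5330 − 0.4150 = 0.1180.
0.1180 ± 0.09868 → (0.019, 0.217).

(0.019, 0.217)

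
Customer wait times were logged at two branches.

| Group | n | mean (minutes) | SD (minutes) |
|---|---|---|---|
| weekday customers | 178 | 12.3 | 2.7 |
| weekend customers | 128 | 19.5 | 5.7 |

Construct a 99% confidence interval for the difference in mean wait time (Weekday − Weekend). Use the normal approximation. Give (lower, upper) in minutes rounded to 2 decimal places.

(-8.60, -5.80)

Per-group SEs: s₁/√n₁ = 2.7/√178 = 0.2024, s₂/√n₂ = 5.7/√128 = 0.5038.
Unpooled SE of the difference: √(0.04096576 + 0.25381444) = 0.5429.
Margin of error = z* · SE = 2.576 × 0.5429 = 1.3985.
x̄₁ − x̄₂ = 12.3 − 19.5 = -7.2000.
CI: -7.2000 ± 1.3985 = (-8.60, -5.80).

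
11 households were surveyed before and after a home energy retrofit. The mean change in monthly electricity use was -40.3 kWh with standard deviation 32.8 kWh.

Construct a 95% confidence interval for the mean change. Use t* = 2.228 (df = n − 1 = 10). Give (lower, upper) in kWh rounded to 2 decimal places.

(-62.33, -18.27)

This is a matched-pairs design, so SE = s_d/√n = 32.8/√11 = 9.8896.
Margin = 2.228 × 9.8896 = 22.0340; the interval is -40.3 ± 22.0340 = (-62.33, -18.27).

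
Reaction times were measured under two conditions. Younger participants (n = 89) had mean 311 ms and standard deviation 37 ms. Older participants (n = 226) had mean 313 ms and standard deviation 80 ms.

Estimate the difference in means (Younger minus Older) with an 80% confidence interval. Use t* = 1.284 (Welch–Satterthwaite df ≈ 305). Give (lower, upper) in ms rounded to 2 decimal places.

(-10.49, 6.49)

Standard errors of each mean: 37/√89 = 3.9220 and 80/√226 = 5.3215.
SE(x̄₁ − x̄₂) = √(3.9220² + 5.3215²) = 6.6106 for independent samples with unequal variances.
With t* = 1.284, the margin is 1.284 × 6.6106 = 8.4880.
x̄₁ − x̄₂ = 311 − 313 = -2.0000; the interval is -2.0000 ± 8.4880 = (-10.49, 6.49).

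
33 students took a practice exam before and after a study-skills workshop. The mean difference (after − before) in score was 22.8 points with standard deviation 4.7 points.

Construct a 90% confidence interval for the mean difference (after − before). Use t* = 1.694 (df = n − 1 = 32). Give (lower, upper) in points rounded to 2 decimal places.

This is a matched-pairs design, so SE = s_d/√n = 4.7/√33 = 0.8182.
Margin = 1.694 × 0.8182 = 1.3860; the interval is 22.8 ± 1.3860 = (21.41, 24.19).

(21.41, 24.19)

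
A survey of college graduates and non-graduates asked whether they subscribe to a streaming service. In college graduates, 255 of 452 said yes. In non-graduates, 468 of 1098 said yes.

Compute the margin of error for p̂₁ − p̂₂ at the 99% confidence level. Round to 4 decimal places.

p̂₁ = 255/452 = 0.5642 and p̂₂ = 468/1098 = 0.4262.
SE₁ = √(p̂₁(1−p̂₁)/n₁) = √(0.5642·0.4358/452) = 0.02332; SE₂ = √(0.4262·0.5738/1098) = 0.01492.
Independent samples: SE of the difference = √(SE₁² + SE₂²) = √(0.0005438224 + 0.0002226064) = 0.02768.
z* for 99% confidence is 2.576, so the margin of error is 2.576 × 0.02768 = 0.07130.

0.0713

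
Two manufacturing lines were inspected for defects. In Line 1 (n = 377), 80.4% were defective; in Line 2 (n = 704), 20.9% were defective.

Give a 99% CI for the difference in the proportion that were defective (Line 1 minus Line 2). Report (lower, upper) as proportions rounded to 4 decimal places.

(0.5292, 0.6608)

The two standard errors are √(0.8040×0.1960/377) = 0.02044 and √(0.2090×0.7910/704) = 0.01532.
Because the samples are independent, SE_diff = √(0.02044² + 0.01532²) = 0.02554.
Using z* = 2.576 for 99%, ME = 2.576 × 0.02554 = 0.06579.
p̂₁ − p̂₂ = 0.5950; interval 0.5950 ± 0.06579 gives (0.5292, 0.6608).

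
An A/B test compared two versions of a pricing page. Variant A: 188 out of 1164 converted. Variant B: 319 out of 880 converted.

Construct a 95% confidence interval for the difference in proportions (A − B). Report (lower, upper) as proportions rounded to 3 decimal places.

p̂₁ = 188/1164 = 0.1615 and p̂₂ = 319/880 = 0.3625.
SE₁ = √(p̂₁(1−p̂₁)/n₁) = √(0.1615·0.8385/1164) = 0.01079; SE₂ = √(0.3625·0.6375/880) = 0.01621.
Independent samples: SE of the difference = √(SE₁² + SE₂²) = √(0.0001164241 + 0.0002627641) = 0.01947.
z* for 95% confidence is 1.960, so the margin of error is 1.960 × 0.01947 = 0.03816.
Point estimate p̂₁ − p̂₂ = 0.1615 − 0.3625 = -0.2010.
-0.2010 ± 0.03816 → (-0.239, -0.163).

(-0.239, -0.163)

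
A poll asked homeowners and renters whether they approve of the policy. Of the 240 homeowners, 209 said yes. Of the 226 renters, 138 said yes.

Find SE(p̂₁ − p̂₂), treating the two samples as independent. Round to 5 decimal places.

First, p̂₁ = 209/240 = 0.8708; p̂₂ = 138/226 = 0.6106.
The two standard errors are √(0.8708×0.1292/240) = 0.02165 and √(0.6106×0.3894/226) = 0.03244.
Because the samples are independent, SE_diff = √(0.02165² + 0.03244²) = 0.03900.

0.03900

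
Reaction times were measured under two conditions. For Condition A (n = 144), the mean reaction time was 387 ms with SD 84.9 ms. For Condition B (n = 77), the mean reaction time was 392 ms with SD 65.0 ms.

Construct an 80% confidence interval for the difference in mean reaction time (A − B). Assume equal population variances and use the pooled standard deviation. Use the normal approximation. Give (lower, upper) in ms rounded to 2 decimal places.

Pooled variance s_p² = [143·84.9² + 76·65.0²] / (144+77−2) = 6172.8102, so s_p = 78.5672.
SE_diff = s_p·√(1/n₁ + 1/n₂) = 78.5672·√(1/144 + 1/77) = 11.0920.
z* = 1.282; margin = 1.282 × 11.0920 = 14.2199.
Difference = 387 − 392 = -5.0000.
-5.0000 ± 14.2199 → (-19.22, 9.22).

(-19.22, 9.22)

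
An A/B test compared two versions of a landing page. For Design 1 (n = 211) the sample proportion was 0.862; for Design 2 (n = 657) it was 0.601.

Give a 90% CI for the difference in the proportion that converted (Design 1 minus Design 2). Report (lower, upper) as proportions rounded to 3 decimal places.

(0.211, 0.311)

Each SE is √(p̂(1−p̂)/n): √(0.8620·0.1380/211) = 0.02374 and √(0.6010·0.3990/657) = 0.01910.
SE(p̂₁ − p̂₂) = √(SE₁² + SE₂²) = √(0.0005635876 + 0.00036481) = 0.03047, since the two samples are independent.
At 90% confidence z* = 1.645; margin = 1.645 × 0.03047 = 0.05012.
The difference is 0.8620 − 0.6010 = 0.2610, so the interval is 0.2610 ± 0.05012 = (0.211, 0.311).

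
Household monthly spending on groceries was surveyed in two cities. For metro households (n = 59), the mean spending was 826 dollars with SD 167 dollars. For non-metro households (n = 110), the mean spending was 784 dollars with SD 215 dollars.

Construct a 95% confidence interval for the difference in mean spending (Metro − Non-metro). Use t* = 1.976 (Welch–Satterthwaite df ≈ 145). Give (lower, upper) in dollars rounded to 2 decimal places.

SE₁ = s₁/√n₁ = 167/√59 = 21.7415; SE₂ = 215/√110 = 20.4994.
Independent samples, unequal variances: SE_diff = √(SE₁² + SE₂²) = √(472.69282225 + 420.22540036) = 29.8817.
t* = 1.976, so margin of error = 1.976 × 29.8817 = 59.0462.
Difference in means = 826 − 784 = 42.0000.
42.0000 ± 59.0462 → (-17.05, 101.05).

(-17.05, 101.05)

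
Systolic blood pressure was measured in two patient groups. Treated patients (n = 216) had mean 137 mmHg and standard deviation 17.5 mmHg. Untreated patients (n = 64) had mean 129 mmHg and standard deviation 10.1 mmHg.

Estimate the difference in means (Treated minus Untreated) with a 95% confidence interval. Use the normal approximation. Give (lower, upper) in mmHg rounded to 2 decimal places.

(4.60, 11.40)

Standard errors of each mean: 17.5/√216 = 1.1907 and 10.1/√64 = 1.2625.
SE(x̄₁ − x̄₂) = √(1.1907² + 1.2625²) = 1.7354 for independent samples with unequal variances.
With z* = 1.960, the margin is 1.960 × 1.7354 = 3.4014.
x̄₁ − x̄₂ = 137 − 129 = 8.0000; the interval is 8.0000 ± 3.4014 = (4.60, 11.40).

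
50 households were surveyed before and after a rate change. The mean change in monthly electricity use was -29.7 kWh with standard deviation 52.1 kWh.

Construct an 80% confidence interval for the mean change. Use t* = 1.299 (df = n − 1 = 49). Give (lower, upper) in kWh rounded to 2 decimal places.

This is a matched-pairs design, so SE = s_d/√n = 52.1/√50 = 7.3681.
Margin = 1.299 × 7.3681 = 9.5712; the interval is -29.7 ± 9.5712 = (-39.27, -20.13).

(-39.27, -20.13)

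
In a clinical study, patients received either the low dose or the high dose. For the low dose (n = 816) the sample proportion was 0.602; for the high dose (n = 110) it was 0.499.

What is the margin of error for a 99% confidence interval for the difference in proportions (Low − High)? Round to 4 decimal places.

0.1305

Each SE is √(p̂(1−p̂)/n): √(0.6020·0.3980/816) = 0.01714 and √(0.4990·0.5010/110) = 0.04767.
SE(p̂₁ − p̂₂) = √(SE₁² + SE₂²) = √(0.0002937796 + 0.0022724289) = 0.05066, since the two samples are independent.
At 99% confidence z* = 2.576; margin = 2.576 × 0.05066 = 0.13050.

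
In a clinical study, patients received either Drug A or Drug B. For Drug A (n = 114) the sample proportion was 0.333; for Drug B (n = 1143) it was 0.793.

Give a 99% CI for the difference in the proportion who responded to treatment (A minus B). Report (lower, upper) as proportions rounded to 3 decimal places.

(-0.578, -0.342)

SE₁ = √(p̂₁(1−p̂₁)/n₁) = √(0.3330·0.6670/114) = 0.04414; SE₂ = √(0.7930·0.2070/1143) = 0.01198.
Independent samples: SE of the difference = √(SE₁² + SE₂²) = √(0.0019483396 + 0.0001435204) = 0.04574.
z* for 99% confidence is 2.576, so the margin of error is 2.576 × 0.04574 = 0.11783.
Point estimate p̂₁ − p̂₂ = 0.3330 − 0.7930 = -0.4600.
-0.4600 ± 0.11783 → (-0.578, -0.342).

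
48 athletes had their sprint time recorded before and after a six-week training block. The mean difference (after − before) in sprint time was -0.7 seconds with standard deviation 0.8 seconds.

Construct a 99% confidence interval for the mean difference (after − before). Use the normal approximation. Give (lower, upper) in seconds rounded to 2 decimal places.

(-1.00, -0.40)

This is a matched-pairs design, so SE = s_d/√n = 0.8/√48 = 0.1155.
Margin = 2.576 × 0.1155 = 0.2975; the interval is -0.7 ± 0.2975 = (-1.00, -0.40).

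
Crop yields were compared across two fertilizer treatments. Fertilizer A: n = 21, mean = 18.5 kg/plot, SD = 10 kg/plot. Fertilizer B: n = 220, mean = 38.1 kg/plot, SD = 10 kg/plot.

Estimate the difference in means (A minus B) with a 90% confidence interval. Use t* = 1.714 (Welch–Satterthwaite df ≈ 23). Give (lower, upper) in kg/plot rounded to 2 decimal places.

SE₁ = s₁/√n₁ = 10/√21 = 2.1822; SE₂ = 10/√220 = 0.6742.
Independent samples, unequal variances: SE_diff = √(SE₁² + SE₂²) = √(4.76199684 + 0.45454564) = 2.2840.
t* = 1.714, so margin of error = 1.714 × 2.2840 = 3.9148.
Difference in means = 18.5 − 38.1 = -19.6000.
-19.6000 ± 3.9148 → (-23.51, -15.69).

(-23.51, -15.69)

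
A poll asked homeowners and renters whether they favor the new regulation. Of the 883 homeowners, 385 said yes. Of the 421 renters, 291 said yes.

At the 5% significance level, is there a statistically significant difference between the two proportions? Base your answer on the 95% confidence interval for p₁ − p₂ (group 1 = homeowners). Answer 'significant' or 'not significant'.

significant

Sample proportions: 385/883 = 0.4360, 291/421 = 0.6912.
Each SE is √(p̂(1−p̂)/n): √(0.4360·0.5640/883) = 0.01669 and √(0.6912·0.3088/421) = 0.02252.
SE(p̂₁ − p̂₂) = √(SE₁² + SE₂²) = √(0.0002785561 + 0.0005071504) = 0.02803, since the two samples are independent.
At 95% confidence z* = 1.960; margin = 1.960 × 0.02803 = 0.05494.
The difference is 0.4360 − 0.6912 = -0.2552, so the interval is -0.2552 ± 0.05494 = (-0.31014, -0.20026).
The interval (-0.31014, -0.20026) does not contain 0, so the difference is significant.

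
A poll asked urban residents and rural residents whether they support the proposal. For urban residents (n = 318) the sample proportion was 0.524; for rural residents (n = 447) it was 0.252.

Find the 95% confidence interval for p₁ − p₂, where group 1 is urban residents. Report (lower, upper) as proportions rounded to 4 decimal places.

Each SE is √(p̂(1−p̂)/n): √(0.5240·0.4760/318) = 0.02801 and √(0.2520·0.7480/447) = 0.02054.
SE(p̂₁ − p̂₂) = √(SE₁² + SE₂²) = √(0.0007845601 + 0.0004218916) = 0.03473, since the two samples are independent.
At 95% confidence z* = 1.960; margin = 1.960 × 0.03473 = 0.06807.
The difference is 0.5240 − 0.2520 = 0.2720, so the interval is 0.2720 ± 0.06807 = (0.2039, 0.3401).

(0.2039, 0.3401)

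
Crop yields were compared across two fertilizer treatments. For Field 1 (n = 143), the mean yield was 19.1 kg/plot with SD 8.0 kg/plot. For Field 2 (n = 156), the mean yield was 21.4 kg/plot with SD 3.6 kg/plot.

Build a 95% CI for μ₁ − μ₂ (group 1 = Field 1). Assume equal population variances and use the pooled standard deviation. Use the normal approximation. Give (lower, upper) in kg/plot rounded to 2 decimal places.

s_p = √[((n₁−1)s₁² + (n₂−1)s₂²)/(n₁+n₂−2)] = √[(142·8.0² + 155·3.6²)/297] = 6.1125.
SE = 6.1125·√(1/143 + 1/156) = 0.7077.
With z* = 1.960, margin = 1.960 × 0.7077 = 1.3871.
x̄₁ − x̄₂ = 19.1 − 21.4 = -2.3000; interval -2.3000 ± 1.3871 = (-3.69, -0.91).

(-3.69, -0.91)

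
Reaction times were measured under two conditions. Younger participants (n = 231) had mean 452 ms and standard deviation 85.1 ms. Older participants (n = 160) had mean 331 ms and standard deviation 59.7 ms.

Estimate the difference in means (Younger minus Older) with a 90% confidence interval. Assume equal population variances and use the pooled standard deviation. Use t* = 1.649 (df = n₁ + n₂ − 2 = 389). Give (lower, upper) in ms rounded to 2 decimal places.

s_p = √[((n₁−1)s₁² + (n₂−1)s₂²)/(n₁+n₂−2)] = √[(230·85.1² + 159·59.7²)/389] = 75.7542.
SE = 75.7542·√(1/231 + 1/160) = 7.7916.
With t* = 1.649, margin = 1.649 × 7.7916 = 12.8483.
x̄₁ − x̄₂ = 452 − 331 = 121.0000; interval 121.0000 ± 12.8483 = (108.15, 133.85).

(108.15, 133.85)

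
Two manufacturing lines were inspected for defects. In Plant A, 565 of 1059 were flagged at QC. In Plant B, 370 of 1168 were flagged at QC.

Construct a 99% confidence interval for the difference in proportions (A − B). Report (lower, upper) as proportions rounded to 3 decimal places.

Sample proportions: 565/1059 = 0.5335, 370/1168 = 0.3168.
Each SE is √(p̂(1−p̂)/n): √(0.5335·0.4665/1059) = 0.01533 and √(0.3168·0.6832/1168) = 0.01361.
SE(p̂₁ − p̂₂) = √(SE₁² + SE₂²) = √(0.0002350089 + 0.0001852321) = 0.02050, since the two samples are independent.
At 99% confidence z* = 2.576; margin = 2.576 × 0.02050 = 0.05281.
The difference is 0.5335 − 0.3168 = 0.2167, so the interval is 0.2167 ± 0.05281 = (0.164, 0.270).

(0.164, 0.270)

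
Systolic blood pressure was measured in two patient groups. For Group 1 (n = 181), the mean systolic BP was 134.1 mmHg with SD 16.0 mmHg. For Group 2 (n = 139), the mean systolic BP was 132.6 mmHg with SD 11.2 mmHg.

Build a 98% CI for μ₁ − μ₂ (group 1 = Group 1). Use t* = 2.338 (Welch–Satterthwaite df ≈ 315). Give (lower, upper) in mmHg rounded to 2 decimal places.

Per-group SEs: s₁/√n₁ = 16.0/√181 = 1.1893, s₂/√n₂ = 11.2/√139 = 0.9500.
Unpooled SE of the difference: √(1.41443449 + 0.9025) = 1.5221.
Margin of error = t* · SE = 2.338 × 1.5221 = 3.5587.
x̄₁ − x̄₂ = 134.1 − 132.6 = 1.5000.
CI: 1.5000 ± 3.5587 = (-2.06, 5.06).

(-2.06, 5.06)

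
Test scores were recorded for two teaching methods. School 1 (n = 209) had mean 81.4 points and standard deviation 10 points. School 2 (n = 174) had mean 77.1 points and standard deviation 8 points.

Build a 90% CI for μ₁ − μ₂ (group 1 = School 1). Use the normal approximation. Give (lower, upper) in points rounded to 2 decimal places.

(2.79, 5.81)

Standard errors of each mean: 10/√209 = 0.6917 and 8/√174 = 0.6065.
SE(x̄₁ − x̄₂) = √(0.6917² + 0.6065²) = 0.9199 for independent samples with unequal variances.
With z* = 1.645, the margin is 1.645 × 0.9199 = 1.5132.
x̄₁ − x̄₂ = 81.4 − 77.1 = 4.3000; the interval is 4.3000 ± 1.5132 = (2.79, 5.81).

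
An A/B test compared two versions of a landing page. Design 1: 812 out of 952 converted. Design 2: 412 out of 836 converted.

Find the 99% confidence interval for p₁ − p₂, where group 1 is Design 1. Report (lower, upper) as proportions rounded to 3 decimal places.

(0.307, 0.414)

Sample proportions: 812/952 = 0.8529, 412/836 = 0.4928.
Each SE is √(p̂(1−p̂)/n): √(0.8529·0.1471/952) = 0.01148 and √(0.4928·0.5072/836) = 0.01729.
SE(p̂₁ − p̂₂) = √(SE₁² + SE₂²) = √(0.0001317904 + 0.0002989441) = 0.02075, since the two samples are independent.
At 99% confidence z* = 2.576; margin = 2.576 × 0.02075 = 0.05345.
The difference is 0.8529 − 0.4928 = 0.3601, so the interval is 0.3601 ± 0.05345 = (0.307, 0.414).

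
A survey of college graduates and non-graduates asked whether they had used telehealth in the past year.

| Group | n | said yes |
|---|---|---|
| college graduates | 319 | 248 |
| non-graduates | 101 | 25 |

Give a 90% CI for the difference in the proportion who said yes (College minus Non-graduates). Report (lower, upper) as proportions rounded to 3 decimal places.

(0.450, 0.610)

Sample proportions: 248/319 = 0.7774, 25/101 = 0.2475.
Each SE is √(p̂(1−p̂)/n): √(0.7774·0.2226/319) = 0.02329 and √(0.2475·0.7525/101) = 0.04294.
SE(p̂₁ − p̂₂) = √(SE₁² + SE₂²) = √(0.0005424241 + 0.0018438436) = 0.04885, since the two samples are independent.
At 90% confidence z* = 1.645; margin = 1.645 × 0.04885 = 0.08036.
The difference is 0.7774 − 0.2475 = 0.5299, so the interval is 0.5299 ± 0.08036 = (0.450, 0.610).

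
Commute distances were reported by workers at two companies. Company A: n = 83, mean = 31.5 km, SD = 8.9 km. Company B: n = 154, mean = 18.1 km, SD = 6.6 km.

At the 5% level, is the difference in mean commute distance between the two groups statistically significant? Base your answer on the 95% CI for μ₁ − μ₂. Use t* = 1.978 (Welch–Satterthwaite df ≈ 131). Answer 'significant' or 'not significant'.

significant

Standard errors of each mean: 8.9/√83 = 0.9769 and 6.6/√154 = 0.5318.
SE(x̄₁ − x̄₂) = √(0.9769² + 0.5318²) = 1.1123 for independent samples with unequal variances.
With t* = 1.978, the margin is 1.978 × 1.1123 = 2.2001.
x̄₁ − x̄₂ = 31.5 − 18.1 = 13.4000; the interval is 13.4000 ± 2.2001 = (11.1999, 15.6001).
The interval (11.1999, 15.6001) does not contain 0, so the difference is significant.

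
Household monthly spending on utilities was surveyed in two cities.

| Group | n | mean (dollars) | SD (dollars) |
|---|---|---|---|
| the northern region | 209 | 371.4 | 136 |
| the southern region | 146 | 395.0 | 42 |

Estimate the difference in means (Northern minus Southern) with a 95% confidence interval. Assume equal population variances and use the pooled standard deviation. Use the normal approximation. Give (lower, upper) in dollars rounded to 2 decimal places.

(-46.39, -0.81)

Pooled variance s_p² = [208·136² + 145·42²] / (209+146−2) = 11623.0822, so s_p = 107.8104.
SE_diff = s_p·√(1/n₁ + 1/n₂) = 107.8104·√(1/209 + 1/146) = 11.6285.
z* = 1.960; margin = 1.960 × 11.6285 = 22.7919.
Difference = 371.4 − 395.0 = -23.6000.
-23.6000 ± 22.7919 → (-46.39, -0.81).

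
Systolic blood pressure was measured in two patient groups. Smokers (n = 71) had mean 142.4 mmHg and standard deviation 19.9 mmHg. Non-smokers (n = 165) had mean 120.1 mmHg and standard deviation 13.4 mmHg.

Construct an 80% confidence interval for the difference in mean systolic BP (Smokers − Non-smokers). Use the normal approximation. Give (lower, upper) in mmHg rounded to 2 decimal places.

Standard errors of each mean: 19.9/√71 = 2.3617 and 13.4/√165 = 1.0432.
SE(x̄₁ − x̄₂) = √(2.3617² + 1.0432²) = 2.5818 for independent samples with unequal variances.
With z* = 1.282, the margin is 1.282 × 2.5818 = 3.3099.
x̄₁ − x̄₂ = 142.4 − 120.1 = 22.3000; the interval is 22.3000 ± 3.3099 = (18.99, 25.61).

(18.99, 25.61)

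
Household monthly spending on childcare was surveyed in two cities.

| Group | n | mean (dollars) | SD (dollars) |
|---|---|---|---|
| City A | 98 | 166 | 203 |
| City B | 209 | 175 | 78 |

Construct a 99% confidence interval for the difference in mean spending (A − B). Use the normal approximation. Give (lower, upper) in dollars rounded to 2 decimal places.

Per-group SEs: s₁/√n₁ = 203/√98 = 20.5061, s₂/√n₂ = 78/√209 = 5.3954.
Unpooled SE of the difference: √(420.50013721 + 29.11034116) = 21.2040.
Margin of error = z* · SE = 2.576 × 21.2040 = 54.6215.
x̄₁ − x̄₂ = 166 − 175 = -9.0000.
CI: -9.0000 ± 54.6215 = (-63.62, 45.62).

(-63.62, 45.62)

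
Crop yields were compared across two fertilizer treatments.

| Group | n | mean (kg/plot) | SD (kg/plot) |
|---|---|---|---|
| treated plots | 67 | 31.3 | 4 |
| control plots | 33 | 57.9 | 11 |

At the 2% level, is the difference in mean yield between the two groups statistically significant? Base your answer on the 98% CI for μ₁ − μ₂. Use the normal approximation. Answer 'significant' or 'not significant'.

Standard errors of each mean: 4/√67 = 0.4887 and 11/√33 = 1.9149.
SE(x̄₁ − x̄₂) = √(0.4887² + 1.9149²) = 1.9763 for independent samples with unequal variances.
With z* = 2.326, the margin is 2.326 × 1.9763 = 4.5969.
x̄₁ − x̄₂ = 31.3 − 57.9 = -26.6000; the interval is -26.6000 ± 4.5969 = (-31.1969, -22.0031).
The interval (-31.1969, -22.0031) does not contain 0, so the difference is significant.

significant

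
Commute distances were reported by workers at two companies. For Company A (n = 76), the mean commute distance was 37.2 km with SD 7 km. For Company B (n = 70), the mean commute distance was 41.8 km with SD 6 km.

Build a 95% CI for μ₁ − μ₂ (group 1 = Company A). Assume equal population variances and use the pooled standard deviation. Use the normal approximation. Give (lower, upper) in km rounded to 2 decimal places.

(-6.72, -2.48)

s_p = √[((n₁−1)s₁² + (n₂−1)s₂²)/(n₁+n₂−2)] = √[(75·7² + 69·6²)/144] = 6.5399.
SE = 6.5399·√(1/76 + 1/70) = 1.0834.
With z* = 1.960, margin = 1.960 × 1.0834 = 2.1235.
x̄₁ − x̄₂ = 37.2 − 41.8 = -4.6000; interval -4.6000 ± 2.1235 = (-6.72, -2.48).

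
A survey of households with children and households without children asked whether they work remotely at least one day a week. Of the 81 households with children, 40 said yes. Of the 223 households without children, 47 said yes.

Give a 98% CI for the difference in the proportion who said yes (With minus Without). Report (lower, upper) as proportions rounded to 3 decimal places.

(0.139, 0.427)

p̂₁ = 40/81 = 0.4938 and p̂₂ = 47/223 = 0.2108.
SE₁ = √(p̂₁(1−p̂₁)/n₁) = √(0.4938·0.5062/81) = 0.05555; SE₂ = √(0.2108·0.7892/223) = 0.02731.
Independent samples: SE of the difference = √(SE₁² + SE₂²) = √(0.0030858025 + 0.0007458361) = 0.06190.
z* for 98% confidence is 2.326, so the margin of error is 2.326 × 0.06190 = 0.14398.
Point estimate p̂₁ − p̂₂ = 0.4938 − 0.2108 = 0.2830.
0.2830 ± 0.14398 → (0.139, 0.427).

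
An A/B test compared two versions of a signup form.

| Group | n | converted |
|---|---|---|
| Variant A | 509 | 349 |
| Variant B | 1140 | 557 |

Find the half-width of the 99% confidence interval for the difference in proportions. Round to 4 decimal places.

0.0653

Sample proportions: 349/509 = 0.6857, 557/1140 = 0.4886.
Each SE is √(p̂(1−p̂)/n): √(0.6857·0.3143/509) = 0.02058 and √(0.4886·0.5114/1140) = 0.01480.
SE(p̂₁ − p̂₂) = √(SE₁² + SE₂²) = √(0.0004235364 + 0.00021904) = 0.02535, since the two samples are independent.
At 99% confidence z* = 2.576; margin = 2.576 × 0.02535 = 0.06530.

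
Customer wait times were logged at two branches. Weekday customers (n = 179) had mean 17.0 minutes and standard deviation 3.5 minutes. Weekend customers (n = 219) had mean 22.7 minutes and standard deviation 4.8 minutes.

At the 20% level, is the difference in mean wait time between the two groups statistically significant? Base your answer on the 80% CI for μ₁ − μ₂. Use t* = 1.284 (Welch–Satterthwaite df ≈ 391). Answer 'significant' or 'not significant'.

significant

SE₁ = s₁/√n₁ = 3.5/√179 = 0.2616; SE₂ = 4.8/√219 = 0.3244.
Independent samples, unequal variances: SE_diff = √(SE₁² + SE₂²) = √(0.06843456 + 0.10523536) = 0.4167.
t* = 1.284, so margin of error = 1.284 × 0.4167 = 0.5350.
Difference in means = 17.0 − 22.7 = -5.7000.
-5.7000 ± 0.5350 → (-6.2350, -5.1650).
The interval (-6.2350, -5.1650) does not contain 0, so the difference is significant.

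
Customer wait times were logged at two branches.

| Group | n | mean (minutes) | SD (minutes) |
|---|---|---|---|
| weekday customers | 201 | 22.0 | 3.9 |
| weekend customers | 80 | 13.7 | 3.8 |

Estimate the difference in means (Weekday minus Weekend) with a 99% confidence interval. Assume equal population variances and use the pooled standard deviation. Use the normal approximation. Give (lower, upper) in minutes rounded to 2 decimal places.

(6.98, 9.62)

s_p = √[((n₁−1)s₁² + (n₂−1)s₂²)/(n₁+n₂−2)] = √[(200·3.9² + 79·3.8²)/279] = 3.8719.
SE = 3.8719·√(1/201 + 1/80) = 0.5118.
With z* = 2.576, margin = 2.576 × 0.5118 = 1.3184.
x̄₁ − x̄₂ = 22.0 − 13.7 = 8.3000; interval 8.3000 ± 1.3184 = (6.98, 9.62).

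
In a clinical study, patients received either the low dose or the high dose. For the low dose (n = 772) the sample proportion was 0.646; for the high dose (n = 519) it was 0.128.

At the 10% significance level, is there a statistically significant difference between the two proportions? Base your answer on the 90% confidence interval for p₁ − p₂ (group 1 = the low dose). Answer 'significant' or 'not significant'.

significant

Each SE is √(p̂(1−p̂)/n): √(0.6460·0.3540/772) = 0.01721 and √(0.1280·0.8720/519) = 0.01466.
SE(p̂₁ − p̂₂) = √(SE₁² + SE₂²) = √(0.0002961841 + 0.0002149156) = 0.02261, since the two samples are independent.
At 90% confidence z* = 1.645; margin = 1.645 × 0.02261 = 0.03719.
The difference is 0.6460 − 0.1280 = 0.5180, so the interval is 0.5180 ± 0.03719 = (0.48081, 0.55519).
The interval (0.48081, 0.55519) does not contain 0, so the difference is significant.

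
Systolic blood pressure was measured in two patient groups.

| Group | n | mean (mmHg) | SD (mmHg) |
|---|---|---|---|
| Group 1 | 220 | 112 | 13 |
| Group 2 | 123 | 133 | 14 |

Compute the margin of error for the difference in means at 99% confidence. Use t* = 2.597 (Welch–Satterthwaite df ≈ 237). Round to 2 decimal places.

Standard errors of each mean: 13/√220 = 0.8765 and 14/√123 = 1.2623.
SE(x̄₁ − x̄₂) = √(0.8765² + 1.2623²) = 1.5368 for independent samples with unequal variances.
With t* = 2.597, the margin is 2.597 × 1.5368 = 3.9911.

3.99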